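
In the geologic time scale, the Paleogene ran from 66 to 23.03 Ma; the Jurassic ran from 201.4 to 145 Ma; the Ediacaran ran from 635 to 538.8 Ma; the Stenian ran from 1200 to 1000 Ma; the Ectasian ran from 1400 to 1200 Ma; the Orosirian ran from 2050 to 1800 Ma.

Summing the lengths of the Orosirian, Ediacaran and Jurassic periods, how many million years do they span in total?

402.6 million years

Each duration: Orosirian = 250; Ediacaran = 96.2; Jurassic = 56.4.
Sum: 250 + 96.2 + 56.4 = 402.6 Myr.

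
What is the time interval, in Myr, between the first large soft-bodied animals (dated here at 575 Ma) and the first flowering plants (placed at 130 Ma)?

575 − 130 = 445 million years.

445 million years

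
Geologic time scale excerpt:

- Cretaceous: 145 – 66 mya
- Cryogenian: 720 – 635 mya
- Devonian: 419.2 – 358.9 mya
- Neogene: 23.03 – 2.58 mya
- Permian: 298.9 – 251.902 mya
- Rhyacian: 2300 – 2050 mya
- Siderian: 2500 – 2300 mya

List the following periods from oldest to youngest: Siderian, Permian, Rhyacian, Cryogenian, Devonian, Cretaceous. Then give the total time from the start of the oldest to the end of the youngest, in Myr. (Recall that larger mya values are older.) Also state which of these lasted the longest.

From the excerpt: Siderian 2500–2300; Permian 298.9–251.902; Rhyacian 2300–2050; Cryogenian 720–635; Devonian 419.2–358.9; Cretaceous 145–66 (Ma).
Larger Ma is earlier, so the oldest is Siderian and the youngest is Cretaceous; oldest to youngest: Siderian, Rhyacian, Cryogenian, Devonian, Permian, Cretaceous.
Oldest start 2500 minus youngest end 66 gives 2434 Myr overall.
Individual lengths (start − end): Cryogenian 85; Rhyacian 250; Permian 46.998; Cretaceous 79; Siderian 200; Devonian 60.3. The largest is Rhyacian at 250 Myr.

Siderian → Rhyacian → Cryogenian → Devonian → Permian → Cretaceous; total span 2434 Myr; longest is Rhyacian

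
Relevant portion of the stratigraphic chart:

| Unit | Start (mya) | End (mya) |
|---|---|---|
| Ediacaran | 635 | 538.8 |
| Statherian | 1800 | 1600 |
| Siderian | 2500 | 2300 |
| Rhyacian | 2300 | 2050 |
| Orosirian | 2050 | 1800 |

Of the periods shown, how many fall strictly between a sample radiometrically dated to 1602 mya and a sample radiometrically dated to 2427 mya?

2427 Ma sits inside the Siderian (2500–2300) and 1602 Ma inside the Statherian (1800–1600); neither of those is wholly between the two dates.
The listed periods lying completely between them are Rhyacian, Orosirian — 2 in all.

2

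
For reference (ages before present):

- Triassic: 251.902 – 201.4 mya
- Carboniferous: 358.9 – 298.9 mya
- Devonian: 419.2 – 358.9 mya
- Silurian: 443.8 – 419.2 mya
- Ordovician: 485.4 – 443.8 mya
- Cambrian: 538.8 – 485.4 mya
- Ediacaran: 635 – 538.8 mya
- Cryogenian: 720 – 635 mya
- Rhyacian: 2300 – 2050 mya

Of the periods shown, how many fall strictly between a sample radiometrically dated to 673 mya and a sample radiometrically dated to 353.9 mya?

5

The older date is 673 Ma and the younger is 353.9 Ma.
Periods with start < 673 and end > 353.9 Ma: Ediacaran (635–538.8), Cambrian (538.8–485.4), Ordovician (485.4–443.8), Silurian (443.8–419.2), Devonian (419.2–358.9).
That is 5 complete periods.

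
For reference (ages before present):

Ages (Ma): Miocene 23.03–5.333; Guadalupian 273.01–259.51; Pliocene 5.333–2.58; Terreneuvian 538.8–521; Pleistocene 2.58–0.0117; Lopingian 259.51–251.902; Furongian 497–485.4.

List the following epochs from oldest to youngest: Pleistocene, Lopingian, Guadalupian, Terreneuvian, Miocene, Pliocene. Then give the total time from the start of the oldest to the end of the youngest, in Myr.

Start ages (Ma): Terreneuvian 538.8, Guadalupian 273.01, Lopingian 259.51, Miocene 23.03, Pliocene 5.333, Pleistocene 2.58.
Ordered oldest to youngest: Terreneuvian, Guadalupian, Lopingian, Miocene, Pliocene, Pleistocene.
Span = 538.8 − 0.0117 = 538.7883 Myr.

Terreneuvian, Guadalupian, Lopingian, Miocene, Pliocene, Pleistocene; total span 538.7883 Myr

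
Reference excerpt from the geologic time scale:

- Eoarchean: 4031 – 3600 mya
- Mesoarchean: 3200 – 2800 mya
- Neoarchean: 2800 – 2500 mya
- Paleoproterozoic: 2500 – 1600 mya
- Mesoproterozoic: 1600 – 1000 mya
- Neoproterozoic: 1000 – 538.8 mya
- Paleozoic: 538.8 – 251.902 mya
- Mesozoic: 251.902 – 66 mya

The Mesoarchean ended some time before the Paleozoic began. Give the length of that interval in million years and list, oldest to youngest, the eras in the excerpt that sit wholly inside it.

End of Mesoarchean = 2800 Ma; start of Paleozoic = 538.8 Ma.
Gap = 2800 − 538.8 = 2261.2 Myr.
Eras wholly inside 2800–538.8 Ma: Neoarchean (2800–2500), Paleoproterozoic (2500–1600), Mesoproterozoic (1600–1000), Neoproterozoic (1000–538.8).

2261.2 million years; Neoarchean, Paleoproterozoic, Mesoproterozoic, Neoproterozoic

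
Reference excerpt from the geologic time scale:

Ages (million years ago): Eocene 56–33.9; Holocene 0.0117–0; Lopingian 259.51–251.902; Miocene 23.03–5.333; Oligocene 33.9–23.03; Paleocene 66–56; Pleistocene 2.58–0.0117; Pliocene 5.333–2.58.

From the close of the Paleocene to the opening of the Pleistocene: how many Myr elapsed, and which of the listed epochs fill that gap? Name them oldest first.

End of Paleocene = 56 Ma; start of Pleistocene = 2.58 Ma.
Gap = 56 − 2.58 = 53.42 Myr.
Epochs wholly inside 56–2.58 Ma: Eocene (56–33.9), Oligocene (33.9–23.03), Miocene (23.03–5.333), Pliocene (5.333–2.58).

53.42 million years; Eocene, Oligocene, Miocene, Pliocene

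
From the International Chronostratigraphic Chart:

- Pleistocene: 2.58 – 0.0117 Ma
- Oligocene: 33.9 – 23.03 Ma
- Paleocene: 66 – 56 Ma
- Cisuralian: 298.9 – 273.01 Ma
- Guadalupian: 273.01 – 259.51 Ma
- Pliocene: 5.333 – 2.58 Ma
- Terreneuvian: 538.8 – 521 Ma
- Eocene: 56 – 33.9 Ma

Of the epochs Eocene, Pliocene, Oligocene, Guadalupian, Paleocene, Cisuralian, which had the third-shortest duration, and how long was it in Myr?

Start − end for each: Eocene 56 − 33.9 = 22.1; Pliocene 5.333 − 2.58 = 2.753; Oligocene 33.9 − 23.03 = 10.87; Guadalupian 273.01 − 259.51 = 13.5; Paleocene 66 − 56 = 10; Cisuralian 298.9 − 273.01 = 25.89.
Ranking these from shortest: Pliocene < Paleocene < Oligocene < Guadalupian < Eocene < Cisuralian.
Position 3 in that ranking is Oligocene, which lasted 10.87 Myr.

Oligocene, 10.87 million years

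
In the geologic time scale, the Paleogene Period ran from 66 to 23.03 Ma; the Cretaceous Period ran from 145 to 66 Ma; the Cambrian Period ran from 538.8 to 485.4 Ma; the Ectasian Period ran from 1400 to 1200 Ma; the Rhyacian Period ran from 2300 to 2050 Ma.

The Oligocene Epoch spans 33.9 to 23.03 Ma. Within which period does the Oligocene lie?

The Oligocene (33.9–23.03 Ma) lies entirely within 66–23.03 Ma, the Paleogene Period.

Paleogene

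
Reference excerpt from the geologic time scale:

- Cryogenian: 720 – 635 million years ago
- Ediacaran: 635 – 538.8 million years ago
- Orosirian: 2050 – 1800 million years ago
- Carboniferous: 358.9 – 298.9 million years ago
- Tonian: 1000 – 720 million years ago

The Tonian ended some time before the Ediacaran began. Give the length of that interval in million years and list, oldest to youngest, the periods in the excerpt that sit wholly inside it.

End of Tonian = 720 Ma; start of Ediacaran = 635 Ma.
Gap = 720 − 635 = 85 Myr.
Periods wholly inside 720–635 Ma: Cryogenian (720–635).

85 million years; Cryogenian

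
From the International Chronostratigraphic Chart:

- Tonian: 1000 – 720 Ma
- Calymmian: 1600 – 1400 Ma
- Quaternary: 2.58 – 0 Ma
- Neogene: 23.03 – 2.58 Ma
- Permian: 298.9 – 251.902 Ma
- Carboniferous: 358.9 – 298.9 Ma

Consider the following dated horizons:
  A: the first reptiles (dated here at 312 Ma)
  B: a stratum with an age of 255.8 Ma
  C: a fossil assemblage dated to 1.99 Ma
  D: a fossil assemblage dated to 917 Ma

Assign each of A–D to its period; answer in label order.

Match each age against the start–end ranges in the excerpt: A = 312 Ma → Carboniferous (358.9–298.9); B = 255.8 Ma → Permian (298.9–251.902); C = 1.99 Ma → Quaternary (2.58–0); D = 917 Ma → Tonian (1000–720).

A — Carboniferous; B — Permian; C — Quaternary; D — Tonian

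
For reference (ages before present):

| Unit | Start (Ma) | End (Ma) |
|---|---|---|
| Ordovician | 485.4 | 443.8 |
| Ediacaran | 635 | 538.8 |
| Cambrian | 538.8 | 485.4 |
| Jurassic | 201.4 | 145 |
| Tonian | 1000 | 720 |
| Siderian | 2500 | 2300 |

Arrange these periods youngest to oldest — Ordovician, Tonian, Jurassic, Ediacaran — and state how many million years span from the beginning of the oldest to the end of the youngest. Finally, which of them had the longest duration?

Start ages (Ma): Tonian 1000, Ediacaran 635, Ordovician 485.4, Jurassic 201.4.
Ordered youngest to oldest: Jurassic, Ordovician, Ediacaran, Tonian.
Span = 1000 − 145 = 855 Myr.
Durations: Ediacaran 96.2, Tonian 280, Ordovician 41.6, Jurassic 56.4 → longest is Tonian (280 Myr).

Jurassic, Ordovician, Ediacaran, Tonian; total span 855 Myr; longest is Tonian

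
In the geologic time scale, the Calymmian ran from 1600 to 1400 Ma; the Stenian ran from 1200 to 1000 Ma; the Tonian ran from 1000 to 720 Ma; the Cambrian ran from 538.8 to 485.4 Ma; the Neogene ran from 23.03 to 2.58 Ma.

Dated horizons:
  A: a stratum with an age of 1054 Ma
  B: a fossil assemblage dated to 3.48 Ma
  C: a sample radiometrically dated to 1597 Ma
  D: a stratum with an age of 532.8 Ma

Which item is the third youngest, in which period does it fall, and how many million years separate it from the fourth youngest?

Smaller Ma means younger, so youngest first: B 3.48 < D 532.8 < A 1054 < C 1597.
Counting 3 along gives A (1054 Ma); the excerpt puts that inside the Stenian, 1200–1000 Ma.
Next in line is C (1597 Ma), and 1597 − 1054 = 543 Myr.

A, in the Stenian; 543 million years to C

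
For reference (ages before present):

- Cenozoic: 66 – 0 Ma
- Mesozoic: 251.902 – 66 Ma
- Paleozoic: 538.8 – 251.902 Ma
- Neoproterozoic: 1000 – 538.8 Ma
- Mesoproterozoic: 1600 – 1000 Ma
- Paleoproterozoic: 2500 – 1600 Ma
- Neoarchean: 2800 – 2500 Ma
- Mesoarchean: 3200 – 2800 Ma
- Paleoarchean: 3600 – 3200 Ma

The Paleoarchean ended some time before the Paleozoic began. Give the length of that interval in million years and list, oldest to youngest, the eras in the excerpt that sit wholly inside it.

End of Paleoarchean = 3200 Ma; start of Paleozoic = 538.8 Ma.
Gap = 3200 − 538.8 = 2661.2 Myr.
Eras wholly inside 3200–538.8 Ma: Mesoarchean (3200–2800), Neoarchean (2800–2500), Paleoproterozoic (2500–1600), Mesoproterozoic (1600–1000), Neoproterozoic (1000–538.8).

2661.2 million years; Mesoarchean, Neoarchean, Paleoproterozoic, Mesoproterozoic, Neoproterozoic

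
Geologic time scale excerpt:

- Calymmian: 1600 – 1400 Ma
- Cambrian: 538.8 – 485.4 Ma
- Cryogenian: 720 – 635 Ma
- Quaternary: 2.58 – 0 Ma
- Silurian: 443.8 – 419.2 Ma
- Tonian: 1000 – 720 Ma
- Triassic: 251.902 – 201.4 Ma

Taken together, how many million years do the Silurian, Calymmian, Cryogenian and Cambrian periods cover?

363 million years

Duration is start − end for each: (443.8 − 419.2) + (1600 − 1400) + (720 − 635) + (538.8 − 485.4).
That is 24.6 + 200 + 85 + 53.4, which totals 363 million years.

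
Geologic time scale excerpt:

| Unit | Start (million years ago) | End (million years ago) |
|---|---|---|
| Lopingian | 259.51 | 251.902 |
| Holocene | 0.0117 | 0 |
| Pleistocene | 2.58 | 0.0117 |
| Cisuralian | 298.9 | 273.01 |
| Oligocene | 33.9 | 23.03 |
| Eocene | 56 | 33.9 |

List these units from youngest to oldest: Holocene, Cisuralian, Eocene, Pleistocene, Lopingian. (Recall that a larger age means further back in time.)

Sorting by start age (ascending Ma, since larger Ma = older): Holocene began 0.0117, Pleistocene began 2.58, Eocene began 56, Lopingian began 259.51, Cisuralian began 298.9.

Holocene, Pleistocene, Eocene, Lopingian, Cisuralian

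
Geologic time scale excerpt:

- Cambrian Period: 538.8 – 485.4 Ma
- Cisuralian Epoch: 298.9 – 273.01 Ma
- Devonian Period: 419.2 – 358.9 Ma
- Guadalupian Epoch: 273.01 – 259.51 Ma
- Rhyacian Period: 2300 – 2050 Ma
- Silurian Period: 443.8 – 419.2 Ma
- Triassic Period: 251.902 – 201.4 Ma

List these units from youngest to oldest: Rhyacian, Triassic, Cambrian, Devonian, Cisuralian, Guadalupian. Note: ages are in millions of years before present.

Read off each span (Ma): Rhyacian 2300–2050; Triassic 251.902–201.4; Cambrian 538.8–485.4; Devonian 419.2–358.9; Cisuralian 298.9–273.01; Guadalupian 273.01–259.51.
Larger Ma is older, so oldest→youngest is Rhyacian, Cambrian, Devonian, Cisuralian, Guadalupian, Triassic; reverse it for youngest→oldest.

Triassic, Guadalupian, Cisuralian, Devonian, Cambrian, Rhyacian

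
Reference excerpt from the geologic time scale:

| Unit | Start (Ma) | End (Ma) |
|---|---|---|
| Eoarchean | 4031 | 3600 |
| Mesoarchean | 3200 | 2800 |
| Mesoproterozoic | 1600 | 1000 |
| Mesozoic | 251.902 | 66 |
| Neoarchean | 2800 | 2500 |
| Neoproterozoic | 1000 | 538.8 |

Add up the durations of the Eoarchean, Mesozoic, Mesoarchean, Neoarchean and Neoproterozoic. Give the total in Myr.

Duration is start − end for each: (4031 − 3600) + (251.902 − 66) + (3200 − 2800) + (2800 − 2500) + (1000 − 538.8).
That is 431 + 185.902 + 400 + 300 + 461.2, which totals 1778.102 million years.

1778.102 million years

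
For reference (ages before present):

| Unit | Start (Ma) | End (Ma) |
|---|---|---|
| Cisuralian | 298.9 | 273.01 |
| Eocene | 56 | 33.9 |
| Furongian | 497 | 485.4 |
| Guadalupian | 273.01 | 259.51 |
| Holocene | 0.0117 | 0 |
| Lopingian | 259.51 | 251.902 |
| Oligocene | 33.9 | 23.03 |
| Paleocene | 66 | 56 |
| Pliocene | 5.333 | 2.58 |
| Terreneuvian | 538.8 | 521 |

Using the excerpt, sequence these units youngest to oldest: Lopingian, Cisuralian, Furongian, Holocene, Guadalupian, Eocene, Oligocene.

Holocene, Oligocene, Eocene, Lopingian, Guadalupian, Cisuralian, Furongian

Read off each span (Ma): Lopingian 259.51–251.902; Cisuralian 298.9–273.01; Furongian 497–485.4; Holocene 0.0117–0; Guadalupian 273.01–259.51; Eocene 56–33.9; Oligocene 33.9–23.03.
Larger Ma is older, so oldest→youngest is Furongian, Cisuralian, Guadalupian, Lopingian, Eocene, Oligocene, Holocene; reverse it for youngest→oldest.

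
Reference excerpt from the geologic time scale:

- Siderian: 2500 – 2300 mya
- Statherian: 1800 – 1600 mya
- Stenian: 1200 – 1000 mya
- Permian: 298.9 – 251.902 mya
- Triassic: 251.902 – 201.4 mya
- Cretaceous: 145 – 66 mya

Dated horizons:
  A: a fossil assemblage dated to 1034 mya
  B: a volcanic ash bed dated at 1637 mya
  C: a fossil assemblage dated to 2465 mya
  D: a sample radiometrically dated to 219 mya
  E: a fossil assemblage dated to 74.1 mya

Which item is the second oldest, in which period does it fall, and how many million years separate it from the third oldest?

B, in the Statherian; 603 million years to A

Larger Ma means older, so oldest first: C 2465 > B 1637 > A 1034 > D 219 > E 74.1.
Counting 2 along gives B (1637 Ma); the excerpt puts that inside the Statherian, 1800–1600 Ma.
Next in line is A (1034 Ma), and 1637 − 1034 = 603 Myr.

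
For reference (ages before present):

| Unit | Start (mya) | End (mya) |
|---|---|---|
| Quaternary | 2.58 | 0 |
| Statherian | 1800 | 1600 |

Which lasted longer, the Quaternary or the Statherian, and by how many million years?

Quaternary: 2.58 − 0 = 2.58 Myr.
Statherian: 1800 − 1600 = 200 Myr.
Difference: 200 − 2.58 = 197.42 Myr, so the Statherian was longer.

Statherian, by 197.42 million years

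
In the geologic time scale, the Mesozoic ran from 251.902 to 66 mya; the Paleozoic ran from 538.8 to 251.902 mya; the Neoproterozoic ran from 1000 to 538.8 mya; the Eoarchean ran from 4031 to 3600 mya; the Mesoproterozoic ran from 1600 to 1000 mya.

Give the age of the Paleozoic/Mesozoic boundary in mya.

The Paleozoic ends and the Mesozoic begins at 251.902 mya.

251.902 mya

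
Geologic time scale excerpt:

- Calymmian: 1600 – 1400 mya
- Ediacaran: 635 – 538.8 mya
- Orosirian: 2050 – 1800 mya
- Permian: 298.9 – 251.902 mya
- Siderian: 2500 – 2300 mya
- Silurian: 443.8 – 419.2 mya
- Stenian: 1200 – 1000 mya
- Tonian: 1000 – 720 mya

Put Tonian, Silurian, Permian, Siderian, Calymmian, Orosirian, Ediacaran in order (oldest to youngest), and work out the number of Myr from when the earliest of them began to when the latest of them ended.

From the excerpt: Tonian 1000–720; Silurian 443.8–419.2; Permian 298.9–251.902; Siderian 2500–2300; Calymmian 1600–1400; Orosirian 2050–1800; Ediacaran 635–538.8 (Ma).
Larger Ma is earlier, so the oldest is Siderian and the youngest is Permian; oldest to youngest: Siderian, Orosirian, Calymmian, Tonian, Ediacaran, Silurian, Permian.
Oldest start 2500 minus youngest end 251.902 gives 2248.098 Myr overall.

Siderian → Orosirian → Calymmian → Tonian → Ediacaran → Silurian → Permian; total span 2248.098 Myr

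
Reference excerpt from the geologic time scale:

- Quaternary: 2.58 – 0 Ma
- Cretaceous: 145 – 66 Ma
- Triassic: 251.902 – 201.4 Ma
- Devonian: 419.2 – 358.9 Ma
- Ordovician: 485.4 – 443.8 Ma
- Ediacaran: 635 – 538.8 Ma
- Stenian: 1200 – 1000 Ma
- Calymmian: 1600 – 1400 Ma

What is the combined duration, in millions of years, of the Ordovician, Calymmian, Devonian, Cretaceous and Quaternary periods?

Each duration: Ordovician = 41.6; Calymmian = 200; Devonian = 60.3; Cretaceous = 79; Quaternary = 2.58.
Sum: 41.6 + 200 + 60.3 + 79 + 2.58 = 383.48 Myr.

383.48 million years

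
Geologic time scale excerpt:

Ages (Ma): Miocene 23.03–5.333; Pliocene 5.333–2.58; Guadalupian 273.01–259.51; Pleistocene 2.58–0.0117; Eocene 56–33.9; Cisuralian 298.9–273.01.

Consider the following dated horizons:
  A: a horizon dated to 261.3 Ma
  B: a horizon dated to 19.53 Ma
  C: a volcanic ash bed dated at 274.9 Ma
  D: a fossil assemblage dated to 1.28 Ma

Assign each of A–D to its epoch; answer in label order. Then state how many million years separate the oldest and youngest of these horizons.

A — Guadalupian; B — Miocene; C — Cisuralian; D — Pleistocene; span 273.62 million years

A: 261.3 Ma lies in 273.01–259.51 Ma, so Guadalupian.
B: 19.53 Ma lies in 23.03–5.333 Ma, so Miocene.
C: 274.9 Ma lies in 298.9–273.01 Ma, so Cisuralian.
D: 1.28 Ma lies in 2.58–0.0117 Ma, so Pleistocene.
Oldest = 274.9 Ma, youngest = 1.28 Ma → span 273.62 Myr.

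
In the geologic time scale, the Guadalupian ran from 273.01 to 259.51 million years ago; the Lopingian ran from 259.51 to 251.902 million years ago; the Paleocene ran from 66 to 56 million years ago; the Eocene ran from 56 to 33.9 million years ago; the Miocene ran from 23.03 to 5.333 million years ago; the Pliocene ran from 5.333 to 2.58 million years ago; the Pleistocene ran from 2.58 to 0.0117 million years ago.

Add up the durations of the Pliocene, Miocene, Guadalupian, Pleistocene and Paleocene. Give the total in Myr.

46.5183 million years

Each duration: Pliocene = 2.753; Miocene = 17.697; Guadalupian = 13.5; Pleistocene = 2.5683; Paleocene = 10.
Sum: 2.753 + 17.697 + 13.5 + 2.5683 + 10 = 46.5183 Myr.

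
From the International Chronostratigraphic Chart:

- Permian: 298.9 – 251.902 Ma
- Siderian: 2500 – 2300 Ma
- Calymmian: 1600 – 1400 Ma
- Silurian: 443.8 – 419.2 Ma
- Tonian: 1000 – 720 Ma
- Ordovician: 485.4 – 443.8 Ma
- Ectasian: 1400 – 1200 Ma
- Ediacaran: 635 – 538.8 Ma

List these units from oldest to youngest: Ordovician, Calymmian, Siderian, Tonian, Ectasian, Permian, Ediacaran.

The oldest of these is Siderian (starts 2500 Ma) and the youngest is Permian (ends 251.902 Ma).
In between, by decreasing start age: Calymmian (1600), Ectasian (1400), Tonian (1000), Ediacaran (635), Ordovician (485.4).

Siderian, Calymmian, Ectasian, Tonian, Ediacaran, Ordovician, Permian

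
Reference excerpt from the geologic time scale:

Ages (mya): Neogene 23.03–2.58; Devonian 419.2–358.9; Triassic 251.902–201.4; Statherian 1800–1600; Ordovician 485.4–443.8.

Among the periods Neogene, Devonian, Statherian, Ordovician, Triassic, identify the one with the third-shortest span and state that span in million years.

Triassic, 50.502 million years

Start − end for each: Neogene 23.03 − 2.58 = 20.45; Devonian 419.2 − 358.9 = 60.3; Statherian 1800 − 1600 = 200; Ordovician 485.4 − 443.8 = 41.6; Triassic 251.902 − 201.4 = 50.502.
Ranking these from shortest: Neogene < Ordovician < Triassic < Devonian < Statherian.
Position 3 in that ranking is Triassic, which lasted 50.502 Myr.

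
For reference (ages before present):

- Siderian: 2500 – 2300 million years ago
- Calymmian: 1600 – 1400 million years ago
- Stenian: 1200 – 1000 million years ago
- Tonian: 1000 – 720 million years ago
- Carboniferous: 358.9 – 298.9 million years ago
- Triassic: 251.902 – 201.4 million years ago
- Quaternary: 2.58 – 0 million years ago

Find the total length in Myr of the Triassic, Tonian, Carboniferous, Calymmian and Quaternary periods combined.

593.082 million years

Duration is start − end for each: (251.902 − 201.4) + (1000 − 720) + (358.9 − 298.9) + (1600 − 1400) + (2.58 − 0).
That is 50.502 + 280 + 60 + 200 + 2.58, which totals 593.082 million years.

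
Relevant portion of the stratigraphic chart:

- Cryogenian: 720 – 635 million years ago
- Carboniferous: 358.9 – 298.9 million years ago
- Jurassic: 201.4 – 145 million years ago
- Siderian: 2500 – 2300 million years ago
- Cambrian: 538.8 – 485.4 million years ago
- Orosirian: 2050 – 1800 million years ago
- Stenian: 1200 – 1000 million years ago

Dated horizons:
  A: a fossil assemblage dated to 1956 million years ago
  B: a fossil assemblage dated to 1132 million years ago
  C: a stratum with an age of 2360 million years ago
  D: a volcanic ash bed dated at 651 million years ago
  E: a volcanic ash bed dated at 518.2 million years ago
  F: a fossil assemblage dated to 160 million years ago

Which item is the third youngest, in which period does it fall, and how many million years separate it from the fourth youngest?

D, in the Cryogenian; 481 million years to B

Sorted youngest-first by Ma: F (160), E (518.2), D (651), B (1132), A (1956), C (2360).
The third youngest is D at 651 Ma, which lies in 720–635 Ma: the Cryogenian.
The fourth youngest is B at 1132 Ma; separation = |651 − 1132| = 481 Myr.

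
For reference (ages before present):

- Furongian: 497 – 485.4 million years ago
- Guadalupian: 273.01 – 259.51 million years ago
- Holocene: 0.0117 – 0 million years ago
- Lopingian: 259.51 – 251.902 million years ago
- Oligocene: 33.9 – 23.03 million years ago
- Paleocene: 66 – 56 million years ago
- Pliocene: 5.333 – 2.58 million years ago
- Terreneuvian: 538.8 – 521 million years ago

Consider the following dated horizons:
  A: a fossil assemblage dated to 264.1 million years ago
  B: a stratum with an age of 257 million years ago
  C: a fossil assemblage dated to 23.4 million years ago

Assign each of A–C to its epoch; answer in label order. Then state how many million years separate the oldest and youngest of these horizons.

A — Guadalupian; B — Lopingian; C — Oligocene; span 240.7 million years

Match each age against the start–end ranges in the excerpt: A = 264.1 Ma → Guadalupian (273.01–259.51); B = 257 Ma → Lopingian (259.51–251.902); C = 23.4 Ma → Oligocene (33.9–23.03).
The largest age is 264.1 Ma and the smallest is 23.4 Ma; their difference is 240.7 Myr.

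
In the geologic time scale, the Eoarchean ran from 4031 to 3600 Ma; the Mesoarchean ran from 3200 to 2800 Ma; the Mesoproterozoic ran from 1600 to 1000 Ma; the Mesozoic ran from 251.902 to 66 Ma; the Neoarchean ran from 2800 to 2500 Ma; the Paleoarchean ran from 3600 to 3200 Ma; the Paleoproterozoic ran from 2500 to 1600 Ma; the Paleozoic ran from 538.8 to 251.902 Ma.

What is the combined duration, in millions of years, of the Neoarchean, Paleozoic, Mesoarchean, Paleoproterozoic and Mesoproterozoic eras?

2486.898 million years

Duration is start − end for each: (2800 − 2500) + (538.8 − 251.902) + (3200 − 2800) + (2500 − 1600) + (1600 − 1000).
That is 300 + 286.898 + 400 + 900 + 600, which totals 2486.898 million years.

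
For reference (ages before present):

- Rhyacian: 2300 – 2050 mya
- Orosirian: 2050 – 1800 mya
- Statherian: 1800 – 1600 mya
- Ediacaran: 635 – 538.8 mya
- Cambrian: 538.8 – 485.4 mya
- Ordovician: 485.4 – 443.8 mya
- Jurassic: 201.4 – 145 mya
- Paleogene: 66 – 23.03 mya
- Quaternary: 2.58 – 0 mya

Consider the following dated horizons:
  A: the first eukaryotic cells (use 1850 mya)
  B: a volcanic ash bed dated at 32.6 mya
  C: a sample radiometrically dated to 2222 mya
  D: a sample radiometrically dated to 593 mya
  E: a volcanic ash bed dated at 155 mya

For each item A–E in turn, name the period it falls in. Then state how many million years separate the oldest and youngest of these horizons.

Match each age against the start–end ranges in the excerpt: A = 1850 Ma → Orosirian (2050–1800); B = 32.6 Ma → Paleogene (66–23.03); C = 2222 Ma → Rhyacian (2300–2050); D = 593 Ma → Ediacaran (635–538.8); E = 155 Ma → Jurassic (201.4–145).
The largest age is 2222 Ma and the smallest is 32.6 Ma; their difference is 2189.4 Myr.

A — Orosirian; B — Paleogene; C — Rhyacian; D — Ediacaran; E — Jurassic; span 2189.4 million years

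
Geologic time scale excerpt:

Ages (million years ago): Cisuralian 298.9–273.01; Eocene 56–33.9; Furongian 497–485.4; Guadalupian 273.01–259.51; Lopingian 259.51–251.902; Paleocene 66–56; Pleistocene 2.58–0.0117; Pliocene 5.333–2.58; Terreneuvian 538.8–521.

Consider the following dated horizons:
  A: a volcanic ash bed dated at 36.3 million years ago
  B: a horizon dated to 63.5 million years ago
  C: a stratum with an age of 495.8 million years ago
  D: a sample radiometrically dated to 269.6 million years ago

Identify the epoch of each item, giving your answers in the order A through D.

A — Eocene; B — Paleocene; C — Furongian; D — Guadalupian

Match each age against the start–end ranges in the excerpt: A = 36.3 Ma → Eocene (56–33.9); B = 63.5 Ma → Paleocene (66–56); C = 495.8 Ma → Furongian (497–485.4); D = 269.6 Ma → Guadalupian (273.01–259.51).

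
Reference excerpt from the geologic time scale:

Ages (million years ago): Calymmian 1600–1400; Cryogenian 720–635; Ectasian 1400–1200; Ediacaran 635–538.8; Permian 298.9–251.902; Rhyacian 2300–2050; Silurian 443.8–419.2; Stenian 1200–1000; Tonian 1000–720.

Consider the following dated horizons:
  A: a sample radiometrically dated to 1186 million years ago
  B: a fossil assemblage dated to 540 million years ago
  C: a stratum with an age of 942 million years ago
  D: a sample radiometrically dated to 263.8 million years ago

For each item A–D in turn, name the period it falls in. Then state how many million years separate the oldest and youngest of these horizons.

A — Stenian; B — Ediacaran; C — Tonian; D — Permian; span 922.2 million years

Match each age against the start–end ranges in the excerpt: A = 1186 Ma → Stenian (1200–1000); B = 540 Ma → Ediacaran (635–538.8); C = 942 Ma → Tonian (1000–720); D = 263.8 Ma → Permian (298.9–251.902).
The largest age is 1186 Ma and the smallest is 263.8 Ma; their difference is 922.2 Myr.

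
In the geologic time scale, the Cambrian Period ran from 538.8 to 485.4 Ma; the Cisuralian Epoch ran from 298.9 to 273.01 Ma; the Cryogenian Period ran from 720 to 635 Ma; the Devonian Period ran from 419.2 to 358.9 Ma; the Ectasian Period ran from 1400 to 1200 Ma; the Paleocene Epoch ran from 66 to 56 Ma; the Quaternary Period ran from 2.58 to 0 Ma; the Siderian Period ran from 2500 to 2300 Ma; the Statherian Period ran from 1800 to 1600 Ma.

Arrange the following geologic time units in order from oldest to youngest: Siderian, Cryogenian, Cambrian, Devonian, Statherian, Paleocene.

Read off each span (Ma): Siderian 2500–2300; Cryogenian 720–635; Cambrian 538.8–485.4; Devonian 419.2–358.9; Statherian 1800–1600; Paleocene 66–56.
Larger Ma is older, so oldest→youngest is Siderian, Statherian, Cryogenian, Cambrian, Devonian, Paleocene.

Siderian → Statherian → Cryogenian → Cambrian → Devonian → Paleocene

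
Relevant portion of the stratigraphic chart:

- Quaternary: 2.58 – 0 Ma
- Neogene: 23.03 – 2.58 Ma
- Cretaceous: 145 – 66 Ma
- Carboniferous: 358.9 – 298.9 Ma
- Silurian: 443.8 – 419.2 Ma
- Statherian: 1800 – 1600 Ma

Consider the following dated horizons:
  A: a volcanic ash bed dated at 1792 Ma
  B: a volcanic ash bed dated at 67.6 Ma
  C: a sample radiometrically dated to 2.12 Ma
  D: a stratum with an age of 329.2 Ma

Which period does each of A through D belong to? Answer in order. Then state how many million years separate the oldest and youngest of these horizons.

A: 1792 Ma lies in 1800–1600 Ma, so Statherian.
B: 67.6 Ma lies in 145–66 Ma, so Cretaceous.
C: 2.12 Ma lies in 2.58–0 Ma, so Quaternary.
D: 329.2 Ma lies in 358.9–298.9 Ma, so Carboniferous.
Oldest = 1792 Ma, youngest = 2.12 Ma → span 1789.88 Myr.

A — Statherian; B — Cretaceous; C — Quaternary; D — Carboniferous; span 1789.88 million years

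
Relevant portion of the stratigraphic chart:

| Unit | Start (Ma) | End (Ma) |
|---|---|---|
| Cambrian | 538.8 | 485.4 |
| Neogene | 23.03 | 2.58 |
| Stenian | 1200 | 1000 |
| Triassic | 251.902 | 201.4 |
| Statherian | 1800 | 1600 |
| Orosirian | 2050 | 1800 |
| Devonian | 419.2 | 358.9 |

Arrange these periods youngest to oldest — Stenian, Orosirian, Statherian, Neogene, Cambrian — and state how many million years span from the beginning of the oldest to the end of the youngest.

Start ages (Ma): Orosirian 2050, Statherian 1800, Stenian 1200, Cambrian 538.8, Neogene 23.03.
Ordered youngest to oldest: Neogene, Cambrian, Stenian, Statherian, Orosirian.
Span = 2050 − 2.58 = 2047.42 Myr.

Neogene → Cambrian → Stenian → Statherian → Orosirian; total span 2047.42 Myr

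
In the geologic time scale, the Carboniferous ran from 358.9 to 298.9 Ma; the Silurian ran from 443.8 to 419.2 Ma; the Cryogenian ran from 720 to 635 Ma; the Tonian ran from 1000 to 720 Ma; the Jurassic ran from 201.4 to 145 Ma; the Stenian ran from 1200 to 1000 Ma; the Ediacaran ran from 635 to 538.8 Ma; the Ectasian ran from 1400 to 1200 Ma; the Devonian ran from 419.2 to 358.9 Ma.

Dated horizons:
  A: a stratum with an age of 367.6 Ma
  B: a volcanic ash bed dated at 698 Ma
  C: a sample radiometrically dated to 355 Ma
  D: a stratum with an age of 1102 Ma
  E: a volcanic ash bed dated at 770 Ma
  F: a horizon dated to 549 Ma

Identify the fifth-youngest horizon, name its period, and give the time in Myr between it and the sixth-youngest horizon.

E, in the Tonian; 332 million years to D

Sorted youngest-first by Ma: C (355), A (367.6), F (549), B (698), E (770), D (1102).
The fifth youngest is E at 770 Ma, which lies in 1000–720 Ma: the Tonian.
The sixth youngest is D at 1102 Ma; separation = |770 − 1102| = 332 Myr.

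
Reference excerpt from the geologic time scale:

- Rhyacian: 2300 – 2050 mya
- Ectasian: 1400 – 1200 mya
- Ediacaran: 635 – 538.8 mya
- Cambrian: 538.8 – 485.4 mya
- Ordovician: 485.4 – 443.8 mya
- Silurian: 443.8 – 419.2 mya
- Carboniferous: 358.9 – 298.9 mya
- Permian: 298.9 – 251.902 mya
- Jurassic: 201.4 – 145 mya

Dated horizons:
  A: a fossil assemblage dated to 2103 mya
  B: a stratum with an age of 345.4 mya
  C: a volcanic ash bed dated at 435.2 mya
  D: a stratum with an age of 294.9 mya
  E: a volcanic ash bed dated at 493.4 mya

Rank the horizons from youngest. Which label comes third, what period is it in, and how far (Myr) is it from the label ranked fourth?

C, in the Silurian; 58.2 million years to E

Sorted youngest-first by Ma: D (294.9), B (345.4), C (435.2), E (493.4), A (2103).
The third youngest is C at 435.2 Ma, which lies in 443.8–419.2 Ma: the Silurian.
The fourth youngest is E at 493.4 Ma; separation = |435.2 − 493.4| = 58.2 Myr.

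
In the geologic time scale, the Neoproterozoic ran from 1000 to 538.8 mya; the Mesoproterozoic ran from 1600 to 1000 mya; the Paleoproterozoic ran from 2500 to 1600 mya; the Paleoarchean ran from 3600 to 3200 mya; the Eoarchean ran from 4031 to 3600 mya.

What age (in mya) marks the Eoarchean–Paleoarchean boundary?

3600 mya

The Eoarchean ends and the Paleoarchean begins at 3600 mya.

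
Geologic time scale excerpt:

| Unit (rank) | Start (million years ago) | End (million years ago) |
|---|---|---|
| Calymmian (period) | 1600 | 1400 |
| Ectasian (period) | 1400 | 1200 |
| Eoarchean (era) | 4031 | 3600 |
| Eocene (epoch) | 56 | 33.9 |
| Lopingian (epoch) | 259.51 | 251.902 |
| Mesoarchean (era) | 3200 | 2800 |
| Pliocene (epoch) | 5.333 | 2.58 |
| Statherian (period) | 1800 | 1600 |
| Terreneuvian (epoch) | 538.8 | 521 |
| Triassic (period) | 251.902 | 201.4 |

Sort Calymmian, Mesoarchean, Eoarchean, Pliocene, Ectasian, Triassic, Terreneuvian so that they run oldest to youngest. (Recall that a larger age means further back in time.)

Sorting by start age (descending Ma, since larger Ma = older): Eoarchean began 4031, Mesoarchean began 3200, Calymmian began 1600, Ectasian began 1400, Terreneuvian began 538.8, Triassic began 251.902, Pliocene began 5.333.

Eoarchean, Mesoarchean, Calymmian, Ectasian, Terreneuvian, Triassic, Pliocene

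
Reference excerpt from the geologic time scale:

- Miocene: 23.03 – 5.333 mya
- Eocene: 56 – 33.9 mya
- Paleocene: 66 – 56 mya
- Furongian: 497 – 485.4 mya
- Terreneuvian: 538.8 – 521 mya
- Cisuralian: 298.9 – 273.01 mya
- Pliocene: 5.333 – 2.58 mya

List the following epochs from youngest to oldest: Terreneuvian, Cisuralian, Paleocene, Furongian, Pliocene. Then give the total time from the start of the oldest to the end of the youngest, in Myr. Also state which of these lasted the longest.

From the excerpt: Terreneuvian 538.8–521; Cisuralian 298.9–273.01; Paleocene 66–56; Furongian 497–485.4; Pliocene 5.333–2.58 (Ma).
Larger Ma is earlier, so the oldest is Terreneuvian and the youngest is Pliocene; youngest to oldest: Pliocene, Paleocene, Cisuralian, Furongian, Terreneuvian.
Oldest start 538.8 minus youngest end 2.58 gives 536.22 Myr overall.
Individual lengths (start − end): Paleocene 10; Furongian 11.6; Terreneuvian 17.8; Cisuralian 25.89; Pliocene 2.753. The largest is Cisuralian at 25.89 Myr.

Pliocene → Paleocene → Cisuralian → Furongian → Terreneuvian; total span 536.22 Myr; longest is Cisuralian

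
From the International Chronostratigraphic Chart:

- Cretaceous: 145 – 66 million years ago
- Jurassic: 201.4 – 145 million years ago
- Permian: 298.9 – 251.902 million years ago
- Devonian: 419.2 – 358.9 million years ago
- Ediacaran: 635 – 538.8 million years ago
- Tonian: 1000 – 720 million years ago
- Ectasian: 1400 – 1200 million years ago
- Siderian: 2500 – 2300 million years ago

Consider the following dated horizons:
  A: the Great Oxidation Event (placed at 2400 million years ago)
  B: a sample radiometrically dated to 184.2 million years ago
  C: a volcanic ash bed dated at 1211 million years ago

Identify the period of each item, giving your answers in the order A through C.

A: 2400 Ma lies in 2500–2300 Ma, so Siderian.
B: 184.2 Ma lies in 201.4–145 Ma, so Jurassic.
C: 1211 Ma lies in 1400–1200 Ma, so Ectasian.

A — Siderian; B — Jurassic; C — Ectasian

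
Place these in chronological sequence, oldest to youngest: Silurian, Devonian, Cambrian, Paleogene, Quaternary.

Cambrian, then Silurian, then Devonian, then Paleogene, then Quaternary

Era membership (oldest first within each) — Paleozoic: Cambrian, Silurian, Devonian; Cenozoic: Paleogene, Quaternary. Paleozoic precedes Mesozoic, which precedes Cenozoic. Concatenating the groups in that era order gives oldest to youngest directly.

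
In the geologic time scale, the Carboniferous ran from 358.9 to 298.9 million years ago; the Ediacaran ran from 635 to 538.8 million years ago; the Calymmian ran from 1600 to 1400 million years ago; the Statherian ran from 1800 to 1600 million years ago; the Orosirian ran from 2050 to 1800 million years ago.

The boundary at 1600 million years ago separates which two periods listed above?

The Statherian ends at 1600 million years ago and the Calymmian begins at 1600 million years ago, so they share that boundary.

Statherian and Calymmian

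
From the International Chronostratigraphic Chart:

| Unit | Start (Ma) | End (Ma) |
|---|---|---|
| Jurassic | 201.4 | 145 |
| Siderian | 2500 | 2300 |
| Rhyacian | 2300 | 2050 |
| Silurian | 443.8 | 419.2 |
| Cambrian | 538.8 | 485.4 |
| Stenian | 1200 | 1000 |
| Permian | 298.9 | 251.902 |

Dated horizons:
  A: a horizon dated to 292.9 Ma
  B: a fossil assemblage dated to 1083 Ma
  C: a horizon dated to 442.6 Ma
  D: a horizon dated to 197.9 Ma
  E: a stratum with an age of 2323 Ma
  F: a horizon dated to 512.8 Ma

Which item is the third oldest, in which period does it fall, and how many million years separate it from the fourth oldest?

F, in the Cambrian; 70.2 million years to C

Sorted oldest-first by Ma: E (2323), B (1083), F (512.8), C (442.6), A (292.9), D (197.9).
The third oldest is F at 512.8 Ma, which lies in 538.8–485.4 Ma: the Cambrian.
The fourth oldest is C at 442.6 Ma; separation = |512.8 − 442.6| = 70.2 Myr.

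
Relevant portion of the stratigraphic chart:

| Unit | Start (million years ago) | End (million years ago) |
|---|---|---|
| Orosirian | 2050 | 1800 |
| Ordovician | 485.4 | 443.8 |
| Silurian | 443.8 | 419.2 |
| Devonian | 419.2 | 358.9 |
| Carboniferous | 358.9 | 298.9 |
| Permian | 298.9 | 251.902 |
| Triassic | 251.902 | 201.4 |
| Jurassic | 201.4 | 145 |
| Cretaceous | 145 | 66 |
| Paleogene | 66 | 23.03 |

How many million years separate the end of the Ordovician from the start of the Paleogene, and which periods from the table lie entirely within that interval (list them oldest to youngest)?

377.8 million years; Silurian, Devonian, Carboniferous, Permian, Triassic, Jurassic, Cretaceous

The Ordovician closes at 443.8 Ma and the Paleogene opens at 66 Ma, so the interval is 443.8 − 66 = 377.8 Myr.
A period fits inside if it starts at or after 443.8 Ma and ends at or before 66 Ma; oldest first that gives Silurian, Devonian, Carboniferous, Permian, Triassic, Jurassic, Cretaceous.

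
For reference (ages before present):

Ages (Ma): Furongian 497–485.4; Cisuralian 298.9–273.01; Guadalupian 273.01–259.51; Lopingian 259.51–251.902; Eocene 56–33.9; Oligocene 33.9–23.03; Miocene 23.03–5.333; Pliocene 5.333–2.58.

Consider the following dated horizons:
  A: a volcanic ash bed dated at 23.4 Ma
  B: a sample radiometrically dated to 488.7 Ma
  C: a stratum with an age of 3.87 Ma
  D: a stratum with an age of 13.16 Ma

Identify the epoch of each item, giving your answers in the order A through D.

A — Oligocene; B — Furongian; C — Pliocene; D — Miocene

Match each age against the start–end ranges in the excerpt: A = 23.4 Ma → Oligocene (33.9–23.03); B = 488.7 Ma → Furongian (497–485.4); C = 3.87 Ma → Pliocene (5.333–2.58); D = 13.16 Ma → Miocene (23.03–5.333).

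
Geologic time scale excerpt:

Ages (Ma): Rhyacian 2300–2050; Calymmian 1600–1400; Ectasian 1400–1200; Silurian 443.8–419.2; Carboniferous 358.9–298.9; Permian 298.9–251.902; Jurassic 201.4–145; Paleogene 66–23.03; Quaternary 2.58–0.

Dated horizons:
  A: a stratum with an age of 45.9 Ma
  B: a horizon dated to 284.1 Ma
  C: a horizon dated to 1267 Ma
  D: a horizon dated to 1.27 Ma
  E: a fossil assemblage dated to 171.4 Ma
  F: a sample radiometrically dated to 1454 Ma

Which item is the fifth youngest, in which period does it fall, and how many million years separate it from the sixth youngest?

Sorted youngest-first by Ma: D (1.27), A (45.9), E (171.4), B (284.1), C (1267), F (1454).
The fifth youngest is C at 1267 Ma, which lies in 1400–1200 Ma: the Ectasian.
The sixth youngest is F at 1454 Ma; separation = |1267 − 1454| = 187 Myr.

C, in the Ectasian; 187 million years to F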